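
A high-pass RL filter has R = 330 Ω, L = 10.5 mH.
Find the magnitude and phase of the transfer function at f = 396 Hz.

Step 1 — Angular frequency: ω = 2π·396 = 2488 rad/s.
Step 2 — Transfer function: H(jω) = jωL/(R + jωL).
Step 3 — Numerator jωL = j·26.13; denominator R + jωL = 330 + j26.13.
Step 4 — H = 0.006229 + j0.07868.
Step 5 — Magnitude: |H| = 0.07892 (-22.1 dB); phase: φ = 85.5°.

|H| = 0.07892 (-22.1 dB), φ = 85.5°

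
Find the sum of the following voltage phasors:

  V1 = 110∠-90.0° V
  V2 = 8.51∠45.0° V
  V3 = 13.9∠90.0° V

Step 1 — Convert each phasor to rectangular form:
  V1 = 110·(cos(-90.0°) + j·sin(-90.0°)) = 0 - j110 V
  V2 = 8.51·(cos(45.0°) + j·sin(45.0°)) = 6.017 + j6.017 V
  V3 = 13.9·(cos(90.0°) + j·sin(90.0°)) = 0 + j13.9 V
Step 2 — Sum components: V_total = 6.017 - j90.08 V.
Step 3 — Convert to polar: |V_total| = 90.28 V, ∠V_total = -86.2°.

V_total = 90.28∠-86.2° V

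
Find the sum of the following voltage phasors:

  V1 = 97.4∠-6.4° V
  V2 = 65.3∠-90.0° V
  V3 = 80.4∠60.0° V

Step 1 — Convert each phasor to rectangular form:
  V1 = 97.4·(cos(-6.4°) + j·sin(-6.4°)) = 96.79 - j10.86 V
  V2 = 65.3·(cos(-90.0°) + j·sin(-90.0°)) = 0 - j65.3 V
  V3 = 80.4·(cos(60.0°) + j·sin(60.0°)) = 40.2 + j69.63 V
Step 2 — Sum components: V_total = 137 - j6.529 V.
Step 3 — Convert to polar: |V_total| = 137.1 V, ∠V_total = -2.7°.

V_total = 137.1∠-2.7° V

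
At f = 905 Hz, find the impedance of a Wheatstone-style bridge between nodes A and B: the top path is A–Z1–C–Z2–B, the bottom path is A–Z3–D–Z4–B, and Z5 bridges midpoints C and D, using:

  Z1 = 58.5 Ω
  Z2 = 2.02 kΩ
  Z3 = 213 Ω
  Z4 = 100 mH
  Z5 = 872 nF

Step 1 — Angular frequency: ω = 2π·f = 2π·905 = 5686 rad/s.
Step 2 — Component impedances:
  Z1: Z = R = 58.5 Ω
  Z2: Z = R = 2020 Ω
  Z3: Z = R = 213 Ω
  Z4: Z = jωL = j·5686·0.1 = 0 + j568.6 Ω
  Z5: Z = 1/(jωC) = -j/(ω·C) = 0 - j201.7 Ω
Step 3 — Bridge requires nodal analysis (the Z5 bridge couples midpoints C and D, so the two paths cannot be reduced to a simple series/parallel combination). Setting node B to ground and injecting 1 A at node A, the 3-node admittance system at A, C, D solves to V_A = Z_AB = 194.7 + j436.7 Ω = 478.2∠66.0° Ω.

Z = 194.7 + j436.7 Ω = 478.2∠66.0° Ω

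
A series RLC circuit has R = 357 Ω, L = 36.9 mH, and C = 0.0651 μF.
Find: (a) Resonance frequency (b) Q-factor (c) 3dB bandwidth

Step 1 — Resonance: ω₀ = 1/√(LC) = 1/√(0.0369·6.51e-08) = 2.04e+04 rad/s.
Step 2 — f₀ = ω₀/(2π) = 3247 Hz.
Step 3 — Series Q: Q = ω₀L/R = 2.04e+04·0.0369/357 = 2.109.
Step 4 — Bandwidth: Δω = ω₀/Q = 9675 rad/s; BW = Δω/(2π) = 1540 Hz.

(a) f₀ = 3247 Hz  (b) Q = 2.109  (c) BW = 1540 Hz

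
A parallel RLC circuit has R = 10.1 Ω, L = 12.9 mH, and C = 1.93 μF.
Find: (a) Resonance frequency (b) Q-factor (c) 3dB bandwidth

Step 1 — Resonance: ω₀ = 1/√(LC) = 1/√(0.0129·1.93e-06) = 6338 rad/s.
Step 2 — f₀ = ω₀/(2π) = 1009 Hz.
Step 3 — Parallel Q: Q = R/(ω₀L) = 10.1/(6338·0.0129) = 0.1235.
Step 4 — Bandwidth: Δω = ω₀/Q = 5.13e+04 rad/s; BW = Δω/(2π) = 8165 Hz.

(a) f₀ = 1009 Hz  (b) Q = 0.1235  (c) BW = 8165 Hz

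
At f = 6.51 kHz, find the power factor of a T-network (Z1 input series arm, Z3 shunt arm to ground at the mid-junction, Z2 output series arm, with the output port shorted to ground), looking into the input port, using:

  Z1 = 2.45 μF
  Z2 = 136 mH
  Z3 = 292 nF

Step 1 — Angular frequency: ω = 2π·f = 2π·6510 = 4.09e+04 rad/s.
Step 2 — Component impedances:
  Z1: Z = 1/(jωC) = -j/(ω·C) = 0 - j9.979 Ω
  Z2: Z = jωL = j·4.09e+04·0.136 = 0 + j5563 Ω
  Z3: Z = 1/(jωC) = -j/(ω·C) = 0 - j83.73 Ω
Step 3 — With the output port shorted to ground, the output series arm Z2 runs from the junction to ground; the shunt arm Z3 also runs from the junction to ground. They appear in parallel: Z3 || Z2 = 0 - j85 Ω.
Step 4 — Series with input arm Z1: Z_in = Z1 + (Z3 || Z2) = 0 - j94.98 Ω = 94.98∠-90.0° Ω.
Step 5 — Power factor: PF = cos(φ) = Re(Z)/|Z| = 0/94.98 = 0.
Step 6 — Type: Im(Z) = -94.98 ⇒ leading (phase φ = -90.0°).

PF = 0 (leading, φ = -90.0°)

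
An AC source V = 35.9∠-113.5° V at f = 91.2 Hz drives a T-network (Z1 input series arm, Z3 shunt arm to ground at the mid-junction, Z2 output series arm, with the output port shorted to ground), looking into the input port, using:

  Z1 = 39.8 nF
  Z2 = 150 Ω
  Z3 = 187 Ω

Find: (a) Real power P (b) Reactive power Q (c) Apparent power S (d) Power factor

Step 1 — Angular frequency: ω = 2π·f = 2π·91.2 = 573 rad/s.
Step 2 — Component impedances:
  Z1: Z = 1/(jωC) = -j/(ω·C) = 0 - j4.385e+04 Ω
  Z2: Z = R = 150 Ω
  Z3: Z = R = 187 Ω
Step 3 — With the output port shorted to ground, the output series arm Z2 runs from the junction to ground; the shunt arm Z3 also runs from the junction to ground. They appear in parallel: Z3 || Z2 = 83.23 Ω.
Step 4 — Series with input arm Z1: Z_in = Z1 + (Z3 || Z2) = 83.23 - j4.385e+04 Ω = 4.385e+04∠-89.9° Ω.
Step 5 — Source phasor: V = 35.9∠-113.5° V = -14.32 - j32.92 V.
Step 6 — Current: I = V / Z = 0.0007502 - j0.0003279 A = 0.0008188∠-23.6° A.
Step 7 — Complex power: S = V·I* = 5.58e-05 - j0.02939 VA.
Step 8 — Real power: P = Re(S) = 5.58e-05 W.
Step 9 — Reactive power: Q = Im(S) = -0.02939 VAR.
Step 10 — Apparent power: |S| = 0.02939 VA.
Step 11 — Power factor: PF = P/|S| = 0.001898 (leading).

(a) P = 5.58e-05 W  (b) Q = -0.02939 VAR  (c) S = 0.02939 VA  (d) PF = 0.001898 (leading)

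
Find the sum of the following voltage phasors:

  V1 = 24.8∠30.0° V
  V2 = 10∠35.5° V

Step 1 — Convert each phasor to rectangular form:
  V1 = 24.8·(cos(30.0°) + j·sin(30.0°)) = 21.48 + j12.4 V
  V2 = 10·(cos(35.5°) + j·sin(35.5°)) = 8.141 + j5.807 V
Step 2 — Sum components: V_total = 29.62 + j18.21 V.
Step 3 — Convert to polar: |V_total| = 34.77 V, ∠V_total = 31.6°.

V_total = 34.77∠31.6° V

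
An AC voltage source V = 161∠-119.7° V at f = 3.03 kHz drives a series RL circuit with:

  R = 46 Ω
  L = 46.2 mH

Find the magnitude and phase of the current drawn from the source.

Step 1 — Angular frequency: ω = 2π·f = 2π·3030 = 1.904e+04 rad/s.
Step 2 — Component impedances:
  R: Z = R = 46 Ω
  L: Z = jωL = j·1.904e+04·0.0462 = 0 + j879.6 Ω
Step 3 — Series combination: Z_total = R + L = 46 + j879.6 Ω = 880.8∠87.0° Ω.
Step 4 — Source phasor: V = 161∠-119.7° V = -79.77 - j139.8 V.
Step 5 — Ohm's law: I = V / Z_total = (-79.77 - j139.8) / (46 + j879.6) = -0.1633 + j0.08215 A.
Step 6 — Convert to polar: |I| = 0.1828 A, ∠I = 153.3°.

I = 0.1828∠153.3° A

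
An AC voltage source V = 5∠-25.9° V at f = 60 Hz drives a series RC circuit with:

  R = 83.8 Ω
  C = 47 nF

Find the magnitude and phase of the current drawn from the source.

Step 1 — Angular frequency: ω = 2π·f = 2π·60 = 377 rad/s.
Step 2 — Component impedances:
  R: Z = R = 83.8 Ω
  C: Z = 1/(jωC) = -j/(ω·C) = 0 - j5.644e+04 Ω
Step 3 — Series combination: Z_total = R + C = 83.8 - j5.644e+04 Ω = 5.644e+04∠-89.9° Ω.
Step 4 — Source phasor: V = 5∠-25.9° V = 4.498 - j2.184 V.
Step 5 — Ohm's law: I = V / Z_total = (4.498 - j2.184) / (83.8 - j5.644e+04) = 3.882e-05 + j7.964e-05 A.
Step 6 — Convert to polar: |I| = 8.859e-05 A, ∠I = 64.0°.

I = 8.859e-05∠64.0° A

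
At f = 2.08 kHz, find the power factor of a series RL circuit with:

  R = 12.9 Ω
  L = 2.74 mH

Step 1 — Angular frequency: ω = 2π·f = 2π·2080 = 1.307e+04 rad/s.
Step 2 — Component impedances:
  R: Z = R = 12.9 Ω
  L: Z = jωL = j·1.307e+04·0.00274 = 0 + j35.81 Ω
Step 3 — Series combination: Z_total = R + L = 12.9 + j35.81 Ω = 38.06∠70.2° Ω.
Step 4 — Power factor: PF = cos(φ) = Re(Z)/|Z| = 12.9/38.06 = 0.3389.
Step 5 — Type: Im(Z) = 35.81 ⇒ lagging (phase φ = 70.2°).

PF = 0.3389 (lagging, φ = 70.2°)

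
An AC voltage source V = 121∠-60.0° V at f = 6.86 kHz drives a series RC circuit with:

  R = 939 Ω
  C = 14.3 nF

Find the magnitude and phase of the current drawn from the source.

Step 1 — Angular frequency: ω = 2π·f = 2π·6860 = 4.31e+04 rad/s.
Step 2 — Component impedances:
  R: Z = R = 939 Ω
  C: Z = 1/(jωC) = -j/(ω·C) = 0 - j1622 Ω
Step 3 — Series combination: Z_total = R + C = 939 - j1622 Ω = 1875∠-59.9° Ω.
Step 4 — Source phasor: V = 121∠-60.0° V = 60.5 - j104.8 V.
Step 5 — Ohm's law: I = V / Z_total = (60.5 - j104.8) / (939 - j1622) = 0.06455 - j6.866e-05 A.
Step 6 — Convert to polar: |I| = 0.06455 A, ∠I = -0.1°.

I = 0.06455∠-0.1° A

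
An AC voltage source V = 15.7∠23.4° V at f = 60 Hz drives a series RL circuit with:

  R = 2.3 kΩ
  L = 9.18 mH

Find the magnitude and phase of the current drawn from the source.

Step 1 — Angular frequency: ω = 2π·f = 2π·60 = 377 rad/s.
Step 2 — Component impedances:
  R: Z = R = 2300 Ω
  L: Z = jωL = j·377·0.00918 = 0 + j3.461 Ω
Step 3 — Series combination: Z_total = R + L = 2300 + j3.461 Ω = 2300∠0.1° Ω.
Step 4 — Source phasor: V = 15.7∠23.4° V = 14.41 + j6.235 V.
Step 5 — Ohm's law: I = V / Z_total = (14.41 + j6.235) / (2300 + j3.461) = 0.006269 + j0.002702 A.
Step 6 — Convert to polar: |I| = 0.006826 A, ∠I = 23.3°.

I = 0.006826∠23.3° A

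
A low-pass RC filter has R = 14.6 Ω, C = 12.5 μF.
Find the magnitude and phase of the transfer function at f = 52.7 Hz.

Step 1 — Angular frequency: ω = 2π·52.7 = 331.1 rad/s.
Step 2 — Transfer function: H(jω) = 1/(1 + jωRC).
Step 3 — Denominator: 1 + jωRC = 1 + j·331.1·14.6·1.25e-05 = 1 + j0.06043.
Step 4 — H = 0.9964 - j0.06021.
Step 5 — Magnitude: |H| = 0.9982 (-0.0 dB); phase: φ = -3.5°.

|H| = 0.9982 (-0.0 dB), φ = -3.5°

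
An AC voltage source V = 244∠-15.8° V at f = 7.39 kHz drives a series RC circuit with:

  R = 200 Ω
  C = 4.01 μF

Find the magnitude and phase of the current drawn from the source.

Step 1 — Angular frequency: ω = 2π·f = 2π·7390 = 4.643e+04 rad/s.
Step 2 — Component impedances:
  R: Z = R = 200 Ω
  C: Z = 1/(jωC) = -j/(ω·C) = 0 - j5.371 Ω
Step 3 — Series combination: Z_total = R + C = 200 - j5.371 Ω = 200.1∠-1.5° Ω.
Step 4 — Source phasor: V = 244∠-15.8° V = 234.8 - j66.44 V.
Step 5 — Ohm's law: I = V / Z_total = (234.8 - j66.44) / (200 - j5.371) = 1.182 - j0.3004 A.
Step 6 — Convert to polar: |I| = 1.22 A, ∠I = -14.3°.

I = 1.22∠-14.3° A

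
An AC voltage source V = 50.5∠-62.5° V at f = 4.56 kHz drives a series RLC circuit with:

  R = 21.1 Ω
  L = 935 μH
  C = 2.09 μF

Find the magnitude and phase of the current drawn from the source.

Step 1 — Angular frequency: ω = 2π·f = 2π·4560 = 2.865e+04 rad/s.
Step 2 — Component impedances:
  R: Z = R = 21.1 Ω
  L: Z = jωL = j·2.865e+04·0.000935 = 0 + j26.79 Ω
  C: Z = 1/(jωC) = -j/(ω·C) = 0 - j16.7 Ω
Step 3 — Series combination: Z_total = R + L + C = 21.1 + j10.09 Ω = 23.39∠25.6° Ω.
Step 4 — Source phasor: V = 50.5∠-62.5° V = 23.32 - j44.79 V.
Step 5 — Ohm's law: I = V / Z_total = (23.32 - j44.79) / (21.1 + j10.09) = 0.07327 - j2.158 A.
Step 6 — Convert to polar: |I| = 2.159 A, ∠I = -88.1°.

I = 2.159∠-88.1° A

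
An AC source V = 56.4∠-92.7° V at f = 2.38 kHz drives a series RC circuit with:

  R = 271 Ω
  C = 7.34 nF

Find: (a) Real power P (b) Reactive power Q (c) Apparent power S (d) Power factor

Step 1 — Angular frequency: ω = 2π·f = 2π·2380 = 1.495e+04 rad/s.
Step 2 — Component impedances:
  R: Z = R = 271 Ω
  C: Z = 1/(jωC) = -j/(ω·C) = 0 - j9111 Ω
Step 3 — Series combination: Z_total = R + C = 271 - j9111 Ω = 9115∠-88.3° Ω.
Step 4 — Source phasor: V = 56.4∠-92.7° V = -2.657 - j56.34 V.
Step 5 — Current: I = V / Z = 0.00617 - j0.0004751 A = 0.006188∠-4.4° A.
Step 6 — Complex power: S = V·I* = 0.01038 - j0.3488 VA.
Step 7 — Real power: P = Re(S) = 0.01038 W.
Step 8 — Reactive power: Q = Im(S) = -0.3488 VAR.
Step 9 — Apparent power: |S| = 0.349 VA.
Step 10 — Power factor: PF = P/|S| = 0.02973 (leading).

(a) P = 0.01038 W  (b) Q = -0.3488 VAR  (c) S = 0.349 VA  (d) PF = 0.02973 (leading)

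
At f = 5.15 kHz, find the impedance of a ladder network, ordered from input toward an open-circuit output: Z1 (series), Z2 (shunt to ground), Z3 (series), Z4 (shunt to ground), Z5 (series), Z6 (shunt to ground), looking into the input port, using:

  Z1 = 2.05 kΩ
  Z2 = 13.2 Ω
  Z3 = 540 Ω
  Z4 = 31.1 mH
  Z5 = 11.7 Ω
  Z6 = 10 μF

Step 1 — Angular frequency: ω = 2π·f = 2π·5150 = 3.236e+04 rad/s.
Step 2 — Component impedances:
  Z1: Z = R = 2050 Ω
  Z2: Z = R = 13.2 Ω
  Z3: Z = R = 540 Ω
  Z4: Z = jωL = j·3.236e+04·0.0311 = 0 + j1006 Ω
  Z5: Z = R = 11.7 Ω
  Z6: Z = 1/(jωC) = -j/(ω·C) = 0 - j3.09 Ω
Step 3 — Ladder network (open output): work backward from the far end, alternating series and parallel combinations. Z_in = 2063 - j0.001617 Ω = 2063∠-0.0° Ω.

Z = 2063 - j0.001617 Ω = 2063∠-0.0° Ω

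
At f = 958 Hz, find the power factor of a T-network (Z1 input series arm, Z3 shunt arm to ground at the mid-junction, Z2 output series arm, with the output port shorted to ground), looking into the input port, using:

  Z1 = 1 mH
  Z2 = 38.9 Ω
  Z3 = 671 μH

Step 1 — Angular frequency: ω = 2π·f = 2π·958 = 6019 rad/s.
Step 2 — Component impedances:
  Z1: Z = jωL = j·6019·0.001 = 0 + j6.019 Ω
  Z2: Z = R = 38.9 Ω
  Z3: Z = jωL = j·6019·0.000671 = 0 + j4.039 Ω
Step 3 — With the output port shorted to ground, the output series arm Z2 runs from the junction to ground; the shunt arm Z3 also runs from the junction to ground. They appear in parallel: Z3 || Z2 = 0.4149 + j3.996 Ω.
Step 4 — Series with input arm Z1: Z_in = Z1 + (Z3 || Z2) = 0.4149 + j10.02 Ω = 10.02∠87.6° Ω.
Step 5 — Power factor: PF = cos(φ) = Re(Z)/|Z| = 0.41489/10.024 = 0.04139.
Step 6 — Type: Im(Z) = 10.02 ⇒ lagging (phase φ = 87.6°).

PF = 0.04139 (lagging, φ = 87.6°)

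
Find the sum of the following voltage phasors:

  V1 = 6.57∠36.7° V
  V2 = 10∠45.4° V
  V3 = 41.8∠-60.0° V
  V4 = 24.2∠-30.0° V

Step 1 — Convert each phasor to rectangular form:
  V1 = 6.57·(cos(36.7°) + j·sin(36.7°)) = 5.268 + j3.926 V
  V2 = 10·(cos(45.4°) + j·sin(45.4°)) = 7.022 + j7.12 V
  V3 = 41.8·(cos(-60.0°) + j·sin(-60.0°)) = 20.9 - j36.2 V
  V4 = 24.2·(cos(-30.0°) + j·sin(-30.0°)) = 20.96 - j12.1 V
Step 2 — Sum components: V_total = 54.15 - j37.25 V.
Step 3 — Convert to polar: |V_total| = 65.72 V, ∠V_total = -34.5°.

V_total = 65.72∠-34.5° V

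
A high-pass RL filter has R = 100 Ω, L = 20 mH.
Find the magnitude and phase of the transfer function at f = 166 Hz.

Step 1 — Angular frequency: ω = 2π·166 = 1043 rad/s.
Step 2 — Transfer function: H(jω) = jωL/(R + jωL).
Step 3 — Numerator jωL = j·20.86; denominator R + jωL = 100 + j20.86.
Step 4 — H = 0.0417 + j0.1999.
Step 5 — Magnitude: |H| = 0.2042 (-13.8 dB); phase: φ = 78.2°.

|H| = 0.2042 (-13.8 dB), φ = 78.2°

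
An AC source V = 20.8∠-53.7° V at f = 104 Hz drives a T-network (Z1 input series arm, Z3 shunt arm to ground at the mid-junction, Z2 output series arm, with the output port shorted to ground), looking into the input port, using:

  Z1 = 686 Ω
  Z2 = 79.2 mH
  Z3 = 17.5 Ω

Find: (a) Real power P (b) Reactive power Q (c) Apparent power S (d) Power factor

Step 1 — Angular frequency: ω = 2π·f = 2π·104 = 653.5 rad/s.
Step 2 — Component impedances:
  Z1: Z = R = 686 Ω
  Z2: Z = jωL = j·653.5·0.0792 = 0 + j51.75 Ω
  Z3: Z = R = 17.5 Ω
Step 3 — With the output port shorted to ground, the output series arm Z2 runs from the junction to ground; the shunt arm Z3 also runs from the junction to ground. They appear in parallel: Z3 || Z2 = 15.7 + j5.31 Ω.
Step 4 — Series with input arm Z1: Z_in = Z1 + (Z3 || Z2) = 701.7 + j5.31 Ω = 701.7∠0.4° Ω.
Step 5 — Source phasor: V = 20.8∠-53.7° V = 12.31 - j16.76 V.
Step 6 — Current: I = V / Z = 0.01737 - j0.02402 A = 0.02964∠-54.1° A.
Step 7 — Complex power: S = V·I* = 0.6165 + j0.004666 VA.
Step 8 — Real power: P = Re(S) = 0.6165 W.
Step 9 — Reactive power: Q = Im(S) = 0.004666 VAR.
Step 10 — Apparent power: |S| = 0.6165 VA.
Step 11 — Power factor: PF = P/|S| = 1 (lagging).

(a) P = 0.6165 W  (b) Q = 0.004666 VAR  (c) S = 0.6165 VA  (d) PF = 1 (lagging)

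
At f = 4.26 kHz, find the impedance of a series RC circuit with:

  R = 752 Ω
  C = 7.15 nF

Step 1 — Angular frequency: ω = 2π·f = 2π·4260 = 2.677e+04 rad/s.
Step 2 — Component impedances:
  R: Z = R = 752 Ω
  C: Z = 1/(jωC) = -j/(ω·C) = 0 - j5225 Ω
Step 3 — Series combination: Z_total = R + C = 752 - j5225 Ω = 5279∠-81.8° Ω.

Z = 752 - j5225 Ω = 5279∠-81.8° Ω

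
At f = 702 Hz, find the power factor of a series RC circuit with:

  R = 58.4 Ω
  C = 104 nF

Step 1 — Angular frequency: ω = 2π·f = 2π·702 = 4411 rad/s.
Step 2 — Component impedances:
  R: Z = R = 58.4 Ω
  C: Z = 1/(jωC) = -j/(ω·C) = 0 - j2180 Ω
Step 3 — Series combination: Z_total = R + C = 58.4 - j2180 Ω = 2181∠-88.5° Ω.
Step 4 — Power factor: PF = cos(φ) = Re(Z)/|Z| = 58.4/2181 = 0.02678.
Step 5 — Type: Im(Z) = -2180 ⇒ leading (phase φ = -88.5°).

PF = 0.02678 (leading, φ = -88.5°)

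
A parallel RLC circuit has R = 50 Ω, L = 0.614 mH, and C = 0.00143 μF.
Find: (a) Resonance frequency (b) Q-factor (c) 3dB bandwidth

Step 1 — Resonance: ω₀ = 1/√(LC) = 1/√(0.000614·1.43e-09) = 1.067e+06 rad/s.
Step 2 — f₀ = ω₀/(2π) = 1.699e+05 Hz.
Step 3 — Parallel Q: Q = R/(ω₀L) = 50/(1.067e+06·0.000614) = 0.07631.
Step 4 — Bandwidth: Δω = ω₀/Q = 1.399e+07 rad/s; BW = Δω/(2π) = 2.226e+06 Hz.

(a) f₀ = 1.699e+05 Hz  (b) Q = 0.07631  (c) BW = 2.226e+06 Hz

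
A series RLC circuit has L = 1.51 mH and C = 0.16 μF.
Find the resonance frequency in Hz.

Step 1 — Resonance condition Im(Z)=0 gives ω₀ = 1/√(LC).
Step 2 — ω₀ = 1/√(0.00151·1.6e-07) = 6.434e+04 rad/s.
Step 3 — f₀ = ω₀/(2π) = 1.024e+04 Hz.

f₀ = 1.024e+04 Hz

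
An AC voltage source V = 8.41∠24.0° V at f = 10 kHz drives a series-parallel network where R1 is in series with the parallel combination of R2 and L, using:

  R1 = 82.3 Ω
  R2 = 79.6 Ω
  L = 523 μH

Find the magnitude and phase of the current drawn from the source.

Step 1 — Angular frequency: ω = 2π·f = 2π·1e+04 = 6.283e+04 rad/s.
Step 2 — Component impedances:
  R1: Z = R = 82.3 Ω
  R2: Z = R = 79.6 Ω
  L: Z = jωL = j·6.283e+04·0.000523 = 0 + j32.86 Ω
Step 3 — Parallel branch: R2 || L = 1/(1/R2 + 1/L) = 11.59 + j28.08 Ω.
Step 4 — Series with R1: Z_total = R1 + (R2 || L) = 93.89 + j28.08 Ω = 98∠16.6° Ω.
Step 5 — Source phasor: V = 8.41∠24.0° V = 7.683 + j3.421 V.
Step 6 — Ohm's law: I = V / Z_total = (7.683 + j3.421) / (93.89 + j28.08) = 0.08511 + j0.01098 A.
Step 7 — Convert to polar: |I| = 0.08582 A, ∠I = 7.4°.

I = 0.08582∠7.4° A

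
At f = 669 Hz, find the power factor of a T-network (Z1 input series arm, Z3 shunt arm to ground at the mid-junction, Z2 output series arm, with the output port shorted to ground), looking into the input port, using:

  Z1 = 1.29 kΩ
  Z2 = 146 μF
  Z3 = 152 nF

Step 1 — Angular frequency: ω = 2π·f = 2π·669 = 4203 rad/s.
Step 2 — Component impedances:
  Z1: Z = R = 1290 Ω
  Z2: Z = 1/(jωC) = -j/(ω·C) = 0 - j1.629 Ω
  Z3: Z = 1/(jωC) = -j/(ω·C) = 0 - j1565 Ω
Step 3 — With the output port shorted to ground, the output series arm Z2 runs from the junction to ground; the shunt arm Z3 also runs from the junction to ground. They appear in parallel: Z3 || Z2 = 0 - j1.628 Ω.
Step 4 — Series with input arm Z1: Z_in = Z1 + (Z3 || Z2) = 1290 - j1.628 Ω = 1290∠-0.1° Ω.
Step 5 — Power factor: PF = cos(φ) = Re(Z)/|Z| = 1290/1290 = 1.
Step 6 — Type: Im(Z) = -1.628 ⇒ leading (phase φ = -0.1°).

PF = 1 (leading, φ = -0.1°)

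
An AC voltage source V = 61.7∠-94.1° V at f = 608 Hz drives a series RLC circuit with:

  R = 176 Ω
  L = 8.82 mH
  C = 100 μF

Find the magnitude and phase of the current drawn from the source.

Step 1 — Angular frequency: ω = 2π·f = 2π·608 = 3820 rad/s.
Step 2 — Component impedances:
  R: Z = R = 176 Ω
  L: Z = jωL = j·3820·0.00882 = 0 + j33.69 Ω
  C: Z = 1/(jωC) = -j/(ω·C) = 0 - j2.618 Ω
Step 3 — Series combination: Z_total = R + L + C = 176 + j31.08 Ω = 178.7∠10.0° Ω.
Step 4 — Source phasor: V = 61.7∠-94.1° V = -4.411 - j61.54 V.
Step 5 — Ohm's law: I = V / Z_total = (-4.411 - j61.54) / (176 + j31.08) = -0.08418 - j0.3348 A.
Step 6 — Convert to polar: |I| = 0.3452 A, ∠I = -104.1°.

I = 0.3452∠-104.1° A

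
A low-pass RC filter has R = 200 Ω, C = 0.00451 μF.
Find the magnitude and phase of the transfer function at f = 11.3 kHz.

Step 1 — Angular frequency: ω = 2π·1.13e+04 = 7.1e+04 rad/s.
Step 2 — Transfer function: H(jω) = 1/(1 + jωRC).
Step 3 — Denominator: 1 + jωRC = 1 + j·7.1e+04·200·4.51e-09 = 1 + j0.06404.
Step 4 — H = 0.9959 - j0.06378.
Step 5 — Magnitude: |H| = 0.998 (-0.0 dB); phase: φ = -3.7°.

|H| = 0.998 (-0.0 dB), φ = -3.7°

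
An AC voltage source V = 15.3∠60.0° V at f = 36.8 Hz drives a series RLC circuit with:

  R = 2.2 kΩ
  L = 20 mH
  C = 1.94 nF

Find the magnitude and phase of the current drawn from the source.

Step 1 — Angular frequency: ω = 2π·f = 2π·36.8 = 231.2 rad/s.
Step 2 — Component impedances:
  R: Z = R = 2200 Ω
  L: Z = jωL = j·231.2·0.02 = 0 + j4.624 Ω
  C: Z = 1/(jωC) = -j/(ω·C) = 0 - j2.229e+06 Ω
Step 3 — Series combination: Z_total = R + L + C = 2200 - j2.229e+06 Ω = 2.229e+06∠-89.9° Ω.
Step 4 — Source phasor: V = 15.3∠60.0° V = 7.65 + j13.25 V.
Step 5 — Ohm's law: I = V / Z_total = (7.65 + j13.25) / (2200 - j2.229e+06) = -5.94e-06 + j3.437e-06 A.
Step 6 — Convert to polar: |I| = 6.863e-06 A, ∠I = 149.9°.

I = 6.863e-06∠149.9° A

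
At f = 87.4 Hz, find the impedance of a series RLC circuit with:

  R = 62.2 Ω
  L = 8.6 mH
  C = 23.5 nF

Step 1 — Angular frequency: ω = 2π·f = 2π·87.4 = 549.2 rad/s.
Step 2 — Component impedances:
  R: Z = R = 62.2 Ω
  L: Z = jωL = j·549.2·0.0086 = 0 + j4.723 Ω
  C: Z = 1/(jωC) = -j/(ω·C) = 0 - j7.749e+04 Ω
Step 3 — Series combination: Z_total = R + L + C = 62.2 - j7.748e+04 Ω = 7.748e+04∠-90.0° Ω.

Z = 62.2 - j7.748e+04 Ω = 7.748e+04∠-90.0° Ω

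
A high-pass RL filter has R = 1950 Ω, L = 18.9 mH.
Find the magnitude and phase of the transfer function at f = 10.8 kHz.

Step 1 — Angular frequency: ω = 2π·1.08e+04 = 6.786e+04 rad/s.
Step 2 — Transfer function: H(jω) = jωL/(R + jωL).
Step 3 — Numerator jωL = j·1283; denominator R + jωL = 1950 + j1283.
Step 4 — H = 0.302 + j0.4591.
Step 5 — Magnitude: |H| = 0.5495 (-5.2 dB); phase: φ = 56.7°.

|H| = 0.5495 (-5.2 dB), φ = 56.7°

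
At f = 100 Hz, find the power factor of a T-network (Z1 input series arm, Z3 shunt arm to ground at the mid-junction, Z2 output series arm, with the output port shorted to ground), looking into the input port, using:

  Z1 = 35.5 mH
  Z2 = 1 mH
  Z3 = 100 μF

Step 1 — Angular frequency: ω = 2π·f = 2π·100 = 628.3 rad/s.
Step 2 — Component impedances:
  Z1: Z = jωL = j·628.3·0.0355 = 0 + j22.31 Ω
  Z2: Z = jωL = j·628.3·0.001 = 0 + j0.6283 Ω
  Z3: Z = 1/(jωC) = -j/(ω·C) = 0 - j15.92 Ω
Step 3 — With the output port shorted to ground, the output series arm Z2 runs from the junction to ground; the shunt arm Z3 also runs from the junction to ground. They appear in parallel: Z3 || Z2 = 0 + j0.6541 Ω.
Step 4 — Series with input arm Z1: Z_in = Z1 + (Z3 || Z2) = 0 + j22.96 Ω = 22.96∠90.0° Ω.
Step 5 — Power factor: PF = cos(φ) = Re(Z)/|Z| = 0/22.96 = 0.
Step 6 — Type: Im(Z) = 22.96 ⇒ lagging (phase φ = 90.0°).

PF = 0 (lagging, φ = 90.0°)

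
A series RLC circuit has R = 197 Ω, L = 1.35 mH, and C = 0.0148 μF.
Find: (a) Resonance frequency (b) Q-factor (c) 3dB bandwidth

Step 1 — Resonance: ω₀ = 1/√(LC) = 1/√(0.00135·1.48e-08) = 2.237e+05 rad/s.
Step 2 — f₀ = ω₀/(2π) = 3.561e+04 Hz.
Step 3 — Series Q: Q = ω₀L/R = 2.237e+05·0.00135/197 = 1.533.
Step 4 — Bandwidth: Δω = ω₀/Q = 1.459e+05 rad/s; BW = Δω/(2π) = 2.322e+04 Hz.

(a) f₀ = 3.561e+04 Hz  (b) Q = 1.533  (c) BW = 2.322e+04 Hz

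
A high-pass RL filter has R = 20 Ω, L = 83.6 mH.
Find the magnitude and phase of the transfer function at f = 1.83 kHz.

Step 1 — Angular frequency: ω = 2π·1830 = 1.15e+04 rad/s.
Step 2 — Transfer function: H(jω) = jωL/(R + jωL).
Step 3 — Numerator jωL = j·961.3; denominator R + jωL = 20 + j961.3.
Step 4 — H = 0.9996 + j0.0208.
Step 5 — Magnitude: |H| = 0.9998 (-0.0 dB); phase: φ = 1.2°.

|H| = 0.9998 (-0.0 dB), φ = 1.2°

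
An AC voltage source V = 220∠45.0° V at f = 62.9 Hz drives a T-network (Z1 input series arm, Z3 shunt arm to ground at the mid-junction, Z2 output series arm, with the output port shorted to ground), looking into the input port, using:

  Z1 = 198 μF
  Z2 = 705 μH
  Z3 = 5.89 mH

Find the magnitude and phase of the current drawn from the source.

Step 1 — Angular frequency: ω = 2π·f = 2π·62.9 = 395.2 rad/s.
Step 2 — Component impedances:
  Z1: Z = 1/(jωC) = -j/(ω·C) = 0 - j12.78 Ω
  Z2: Z = jωL = j·395.2·0.000705 = 0 + j0.2786 Ω
  Z3: Z = jωL = j·395.2·0.00589 = 0 + j2.328 Ω
Step 3 — With the output port shorted to ground, the output series arm Z2 runs from the junction to ground; the shunt arm Z3 also runs from the junction to ground. They appear in parallel: Z3 || Z2 = 0 + j0.2488 Ω.
Step 4 — Series with input arm Z1: Z_in = Z1 + (Z3 || Z2) = 0 - j12.53 Ω = 12.53∠-90.0° Ω.
Step 5 — Source phasor: V = 220∠45.0° V = 155.6 + j155.6 V.
Step 6 — Ohm's law: I = V / Z_total = (155.6 + j155.6) / (0 - j12.53) = -12.41 + j12.41 A.
Step 7 — Convert to polar: |I| = 17.56 A, ∠I = 135.0°.

I = 17.56∠135.0° A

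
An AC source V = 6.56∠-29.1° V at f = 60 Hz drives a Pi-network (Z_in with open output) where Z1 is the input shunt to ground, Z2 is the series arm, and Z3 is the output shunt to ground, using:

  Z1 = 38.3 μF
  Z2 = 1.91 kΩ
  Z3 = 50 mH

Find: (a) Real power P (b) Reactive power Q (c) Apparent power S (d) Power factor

Step 1 — Angular frequency: ω = 2π·f = 2π·60 = 377 rad/s.
Step 2 — Component impedances:
  Z1: Z = 1/(jωC) = -j/(ω·C) = 0 - j69.26 Ω
  Z2: Z = R = 1910 Ω
  Z3: Z = jωL = j·377·0.05 = 0 + j18.85 Ω
Step 3 — With open output, the series arm Z2 and the output shunt Z3 appear in series to ground: Z2 + Z3 = 1910 + j18.85 Ω.
Step 4 — Parallel with input shunt Z1: Z_in = Z1 || (Z2 + Z3) = 2.51 - j69.19 Ω = 69.24∠-87.9° Ω.
Step 5 — Source phasor: V = 6.56∠-29.1° V = 5.732 - j3.19 V.
Step 6 — Current: I = V / Z = 0.04905 + j0.08106 A = 0.09475∠58.8° A.
Step 7 — Complex power: S = V·I* = 0.02253 - j0.6211 VA.
Step 8 — Real power: P = Re(S) = 0.02253 W.
Step 9 — Reactive power: Q = Im(S) = -0.6211 VAR.
Step 10 — Apparent power: |S| = 0.6215 VA.
Step 11 — Power factor: PF = P/|S| = 0.03625 (leading).

(a) P = 0.02253 W  (b) Q = -0.6211 VAR  (c) S = 0.6215 VA  (d) PF = 0.03625 (leading)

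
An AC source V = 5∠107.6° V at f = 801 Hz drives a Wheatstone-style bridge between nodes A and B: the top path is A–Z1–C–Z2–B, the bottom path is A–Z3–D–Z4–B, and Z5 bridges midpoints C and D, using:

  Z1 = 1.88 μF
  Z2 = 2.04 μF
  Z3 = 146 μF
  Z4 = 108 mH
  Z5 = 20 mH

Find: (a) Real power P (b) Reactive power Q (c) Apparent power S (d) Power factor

Step 1 — Angular frequency: ω = 2π·f = 2π·801 = 5033 rad/s.
Step 2 — Component impedances:
  Z1: Z = 1/(jωC) = -j/(ω·C) = 0 - j105.7 Ω
  Z2: Z = 1/(jωC) = -j/(ω·C) = 0 - j97.4 Ω
  Z3: Z = 1/(jωC) = -j/(ω·C) = 0 - j1.361 Ω
  Z4: Z = jωL = j·5033·0.108 = 0 + j543.5 Ω
  Z5: Z = jωL = j·5033·0.02 = 0 + j100.7 Ω
Step 3 — Bridge requires nodal analysis (the Z5 bridge couples midpoints C and D, so the two paths cannot be reduced to a simple series/parallel combination). Setting node B to ground and injecting 1 A at node A, the 3-node admittance system at A, C, D solves to V_A = Z_AB = 0 + j392.7 Ω = 392.7∠90.0° Ω.
Step 4 — Source phasor: V = 5∠107.6° V = -1.512 + j4.766 V.
Step 5 — Current: I = V / Z = 0.01214 + j0.00385 A = 0.01273∠17.6° A.
Step 6 — Complex power: S = V·I* = 0 + j0.06366 VA.
Step 7 — Real power: P = Re(S) = 0 W.
Step 8 — Reactive power: Q = Im(S) = 0.06366 VAR.
Step 9 — Apparent power: |S| = 0.06366 VA.
Step 10 — Power factor: PF = P/|S| = 0 (lagging).

(a) P = 0 W  (b) Q = 0.06366 VAR  (c) S = 0.06366 VA  (d) PF = 0 (lagging)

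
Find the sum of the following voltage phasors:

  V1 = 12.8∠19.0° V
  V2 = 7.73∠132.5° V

Step 1 — Convert each phasor to rectangular form:
  V1 = 12.8·(cos(19.0°) + j·sin(19.0°)) = 12.1 + j4.167 V
  V2 = 7.73·(cos(132.5°) + j·sin(132.5°)) = -5.222 + j5.699 V
Step 2 — Sum components: V_total = 6.88 + j9.866 V.
Step 3 — Convert to polar: |V_total| = 12.03 V, ∠V_total = 55.1°.

V_total = 12.03∠55.1° V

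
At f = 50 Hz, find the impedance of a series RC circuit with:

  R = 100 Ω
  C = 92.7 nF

Step 1 — Angular frequency: ω = 2π·f = 2π·50 = 314.2 rad/s.
Step 2 — Component impedances:
  R: Z = R = 100 Ω
  C: Z = 1/(jωC) = -j/(ω·C) = 0 - j3.434e+04 Ω
Step 3 — Series combination: Z_total = R + C = 100 - j3.434e+04 Ω = 3.434e+04∠-89.8° Ω.

Z = 100 - j3.434e+04 Ω = 3.434e+04∠-89.8° Ω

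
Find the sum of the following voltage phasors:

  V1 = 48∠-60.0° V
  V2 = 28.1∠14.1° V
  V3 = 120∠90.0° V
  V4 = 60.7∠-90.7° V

Step 1 — Convert each phasor to rectangular form:
  V1 = 48·(cos(-60.0°) + j·sin(-60.0°)) = 24 - j41.57 V
  V2 = 28.1·(cos(14.1°) + j·sin(14.1°)) = 27.25 + j6.846 V
  V3 = 120·(cos(90.0°) + j·sin(90.0°)) = 0 + j120 V
  V4 = 60.7·(cos(-90.7°) + j·sin(-90.7°)) = -0.7416 - j60.7 V
Step 2 — Sum components: V_total = 50.51 + j24.58 V.
Step 3 — Convert to polar: |V_total| = 56.18 V, ∠V_total = 25.9°.

V_total = 56.18∠25.9° V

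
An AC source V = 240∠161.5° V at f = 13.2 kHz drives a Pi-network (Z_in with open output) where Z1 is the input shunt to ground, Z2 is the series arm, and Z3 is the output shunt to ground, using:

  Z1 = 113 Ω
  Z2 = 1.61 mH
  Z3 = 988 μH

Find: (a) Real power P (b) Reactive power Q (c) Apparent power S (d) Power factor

Step 1 — Angular frequency: ω = 2π·f = 2π·1.32e+04 = 8.294e+04 rad/s.
Step 2 — Component impedances:
  Z1: Z = R = 113 Ω
  Z2: Z = jωL = j·8.294e+04·0.00161 = 0 + j133.5 Ω
  Z3: Z = jωL = j·8.294e+04·0.000988 = 0 + j81.94 Ω
Step 3 — With open output, the series arm Z2 and the output shunt Z3 appear in series to ground: Z2 + Z3 = 0 + j215.5 Ω.
Step 4 — Parallel with input shunt Z1: Z_in = Z1 || (Z2 + Z3) = 88.63 + j46.48 Ω = 100.1∠27.7° Ω.
Step 5 — Source phasor: V = 240∠161.5° V = -227.6 + j76.15 V.
Step 6 — Current: I = V / Z = -1.661 + j1.73 A = 2.398∠133.8° A.
Step 7 — Complex power: S = V·I* = 509.7 + j267.3 VA.
Step 8 — Real power: P = Re(S) = 509.7 W.
Step 9 — Reactive power: Q = Im(S) = 267.3 VAR.
Step 10 — Apparent power: |S| = 575.6 VA.
Step 11 — Power factor: PF = P/|S| = 0.8856 (lagging).

(a) P = 509.7 W  (b) Q = 267.3 VAR  (c) S = 575.6 VA  (d) PF = 0.8856 (lagging)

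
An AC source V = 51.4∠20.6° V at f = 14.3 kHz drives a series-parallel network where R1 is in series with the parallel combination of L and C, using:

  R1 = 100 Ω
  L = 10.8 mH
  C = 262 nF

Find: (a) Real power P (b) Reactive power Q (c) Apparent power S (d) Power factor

Step 1 — Angular frequency: ω = 2π·f = 2π·1.43e+04 = 8.985e+04 rad/s.
Step 2 — Component impedances:
  R1: Z = R = 100 Ω
  L: Z = jωL = j·8.985e+04·0.0108 = 0 + j970.4 Ω
  C: Z = 1/(jωC) = -j/(ω·C) = 0 - j42.48 Ω
Step 3 — Parallel branch: L || C = 1/(1/L + 1/C) = 0 - j44.42 Ω.
Step 4 — Series with R1: Z_total = R1 + (L || C) = 100 - j44.42 Ω = 109.4∠-24.0° Ω.
Step 5 — Source phasor: V = 51.4∠20.6° V = 48.11 + j18.08 V.
Step 6 — Current: I = V / Z = 0.3347 + j0.3296 A = 0.4697∠44.6° A.
Step 7 — Complex power: S = V·I* = 22.06 - j9.802 VA.
Step 8 — Real power: P = Re(S) = 22.06 W.
Step 9 — Reactive power: Q = Im(S) = -9.802 VAR.
Step 10 — Apparent power: |S| = 24.14 VA.
Step 11 — Power factor: PF = P/|S| = 0.9139 (leading).

(a) P = 22.06 W  (b) Q = -9.802 VAR  (c) S = 24.14 VA  (d) PF = 0.9139 (leading)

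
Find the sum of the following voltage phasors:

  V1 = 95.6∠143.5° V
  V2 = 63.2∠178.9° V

Step 1 — Convert each phasor to rectangular form:
  V1 = 95.6·(cos(143.5°) + j·sin(143.5°)) = -76.85 + j56.87 V
  V2 = 63.2·(cos(178.9°) + j·sin(178.9°)) = -63.19 + j1.213 V
Step 2 — Sum components: V_total = -140 + j58.08 V.
Step 3 — Convert to polar: |V_total| = 151.6 V, ∠V_total = 157.5°.

V_total = 151.6∠157.5° V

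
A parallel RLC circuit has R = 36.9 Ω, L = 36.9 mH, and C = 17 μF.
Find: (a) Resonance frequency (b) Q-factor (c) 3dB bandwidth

Step 1 — Resonance: ω₀ = 1/√(LC) = 1/√(0.0369·1.7e-05) = 1263 rad/s.
Step 2 — f₀ = ω₀/(2π) = 200.9 Hz.
Step 3 — Parallel Q: Q = R/(ω₀L) = 36.9/(1263·0.0369) = 0.792.
Step 4 — Bandwidth: Δω = ω₀/Q = 1594 rad/s; BW = Δω/(2π) = 253.7 Hz.

(a) f₀ = 200.9 Hz  (b) Q = 0.792  (c) BW = 253.7 Hz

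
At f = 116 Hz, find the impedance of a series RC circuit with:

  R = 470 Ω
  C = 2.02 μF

Step 1 — Angular frequency: ω = 2π·f = 2π·116 = 728.8 rad/s.
Step 2 — Component impedances:
  R: Z = R = 470 Ω
  C: Z = 1/(jωC) = -j/(ω·C) = 0 - j679.2 Ω
Step 3 — Series combination: Z_total = R + C = 470 - j679.2 Ω = 826∠-55.3° Ω.

Z = 470 - j679.2 Ω = 826∠-55.3° Ω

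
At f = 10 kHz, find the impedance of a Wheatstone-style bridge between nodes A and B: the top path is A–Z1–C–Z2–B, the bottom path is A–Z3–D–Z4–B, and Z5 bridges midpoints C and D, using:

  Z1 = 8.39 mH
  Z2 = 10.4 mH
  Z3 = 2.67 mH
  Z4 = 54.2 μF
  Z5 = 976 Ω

Step 1 — Angular frequency: ω = 2π·f = 2π·1e+04 = 6.283e+04 rad/s.
Step 2 — Component impedances:
  Z1: Z = jωL = j·6.283e+04·0.00839 = 0 + j527.2 Ω
  Z2: Z = jωL = j·6.283e+04·0.0104 = 0 + j653.5 Ω
  Z3: Z = jωL = j·6.283e+04·0.00267 = 0 + j167.8 Ω
  Z4: Z = 1/(jωC) = -j/(ω·C) = 0 - j0.2936 Ω
  Z5: Z = R = 976 Ω
Step 3 — Bridge requires nodal analysis (the Z5 bridge couples midpoints C and D, so the two paths cannot be reduced to a simple series/parallel combination). Setting node B to ground and injecting 1 A at node A, the 3-node admittance system at A, C, D solves to V_A = Z_AB = 6.072 + j144.6 Ω = 144.7∠87.6° Ω.

Z = 6.072 + j144.6 Ω = 144.7∠87.6° Ω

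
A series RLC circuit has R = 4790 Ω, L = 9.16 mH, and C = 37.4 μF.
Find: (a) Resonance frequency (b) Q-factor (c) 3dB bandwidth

Step 1 — Resonance: ω₀ = 1/√(LC) = 1/√(0.00916·3.74e-05) = 1709 rad/s.
Step 2 — f₀ = ω₀/(2π) = 271.9 Hz.
Step 3 — Series Q: Q = ω₀L/R = 1709·0.00916/4790 = 0.003267.
Step 4 — Bandwidth: Δω = ω₀/Q = 5.229e+05 rad/s; BW = Δω/(2π) = 8.323e+04 Hz.

(a) f₀ = 271.9 Hz  (b) Q = 0.003267  (c) BW = 8.323e+04 Hz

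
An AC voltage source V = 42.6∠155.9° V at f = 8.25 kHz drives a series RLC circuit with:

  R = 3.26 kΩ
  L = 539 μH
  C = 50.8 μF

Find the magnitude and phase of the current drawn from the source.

Step 1 — Angular frequency: ω = 2π·f = 2π·8250 = 5.184e+04 rad/s.
Step 2 — Component impedances:
  R: Z = R = 3260 Ω
  L: Z = jωL = j·5.184e+04·0.000539 = 0 + j27.94 Ω
  C: Z = 1/(jωC) = -j/(ω·C) = 0 - j0.3798 Ω
Step 3 — Series combination: Z_total = R + L + C = 3260 + j27.56 Ω = 3260∠0.5° Ω.
Step 4 — Source phasor: V = 42.6∠155.9° V = -38.89 + j17.39 V.
Step 5 — Ohm's law: I = V / Z_total = (-38.89 + j17.39) / (3260 + j27.56) = -0.01188 + j0.005436 A.
Step 6 — Convert to polar: |I| = 0.01307 A, ∠I = 155.4°.

I = 0.01307∠155.4° A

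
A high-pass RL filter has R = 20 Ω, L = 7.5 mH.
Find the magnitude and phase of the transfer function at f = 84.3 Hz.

Step 1 — Angular frequency: ω = 2π·84.3 = 529.7 rad/s.
Step 2 — Transfer function: H(jω) = jωL/(R + jωL).
Step 3 — Numerator jωL = j·3.973; denominator R + jωL = 20 + j3.973.
Step 4 — H = 0.03796 + j0.1911.
Step 5 — Magnitude: |H| = 0.1948 (-14.2 dB); phase: φ = 78.8°.

|H| = 0.1948 (-14.2 dB), φ = 78.8°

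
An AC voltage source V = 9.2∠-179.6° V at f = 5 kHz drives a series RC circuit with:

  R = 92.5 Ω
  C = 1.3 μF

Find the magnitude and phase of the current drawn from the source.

Step 1 — Angular frequency: ω = 2π·f = 2π·5000 = 3.142e+04 rad/s.
Step 2 — Component impedances:
  R: Z = R = 92.5 Ω
  C: Z = 1/(jωC) = -j/(ω·C) = 0 - j24.49 Ω
Step 3 — Series combination: Z_total = R + C = 92.5 - j24.49 Ω = 95.69∠-14.8° Ω.
Step 4 — Source phasor: V = 9.2∠-179.6° V = -9.2 - j0.06423 V.
Step 5 — Ohm's law: I = V / Z_total = (-9.2 - j0.06423) / (92.5 - j24.49) = -0.09277 - j0.02525 A.
Step 6 — Convert to polar: |I| = 0.09615 A, ∠I = -164.8°.

I = 0.09615∠-164.8° A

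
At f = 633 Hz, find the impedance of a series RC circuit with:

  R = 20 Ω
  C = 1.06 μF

Step 1 — Angular frequency: ω = 2π·f = 2π·633 = 3977 rad/s.
Step 2 — Component impedances:
  R: Z = R = 20 Ω
  C: Z = 1/(jωC) = -j/(ω·C) = 0 - j237.2 Ω
Step 3 — Series combination: Z_total = R + C = 20 - j237.2 Ω = 238∠-85.2° Ω.

Z = 20 - j237.2 Ω = 238∠-85.2° Ω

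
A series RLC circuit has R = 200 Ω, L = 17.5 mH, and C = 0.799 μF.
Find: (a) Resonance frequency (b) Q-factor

Step 1 — Resonance condition Im(Z)=0 gives ω₀ = 1/√(LC).
Step 2 — ω₀ = 1/√(0.0175·7.99e-07) = 8457 rad/s.
Step 3 — f₀ = ω₀/(2π) = 1346 Hz.
Step 4 — Series Q: Q = ω₀L/R = 8457·0.0175/200 = 0.74.

(a) f₀ = 1346 Hz  (b) Q = 0.74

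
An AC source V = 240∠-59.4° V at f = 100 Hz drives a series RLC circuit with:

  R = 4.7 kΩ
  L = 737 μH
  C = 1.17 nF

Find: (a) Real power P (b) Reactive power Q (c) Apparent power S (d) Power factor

Step 1 — Angular frequency: ω = 2π·f = 2π·100 = 628.3 rad/s.
Step 2 — Component impedances:
  R: Z = R = 4700 Ω
  L: Z = jωL = j·628.3·0.000737 = 0 + j0.4631 Ω
  C: Z = 1/(jωC) = -j/(ω·C) = 0 - j1.36e+06 Ω
Step 3 — Series combination: Z_total = R + L + C = 4700 - j1.36e+06 Ω = 1.36e+06∠-89.8° Ω.
Step 4 — Source phasor: V = 240∠-59.4° V = 122.2 - j206.6 V.
Step 5 — Current: I = V / Z = 0.0001522 + j8.929e-05 A = 0.0001764∠30.4° A.
Step 6 — Complex power: S = V·I* = 0.0001463 - j0.04234 VA.
Step 7 — Real power: P = Re(S) = 0.0001463 W.
Step 8 — Reactive power: Q = Im(S) = -0.04234 VAR.
Step 9 — Apparent power: |S| = 0.04234 VA.
Step 10 — Power factor: PF = P/|S| = 0.003455 (leading).

(a) P = 0.0001463 W  (b) Q = -0.04234 VAR  (c) S = 0.04234 VA  (d) PF = 0.003455 (leading)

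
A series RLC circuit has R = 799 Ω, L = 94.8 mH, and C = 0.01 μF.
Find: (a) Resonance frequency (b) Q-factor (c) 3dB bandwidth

Step 1 — Resonance condition Im(Z)=0 gives ω₀ = 1/√(LC).
Step 2 — ω₀ = 1/√(0.0948·1e-08) = 3.248e+04 rad/s.
Step 3 — f₀ = ω₀/(2π) = 5169 Hz.
Step 4 — Series Q: Q = ω₀L/R = 3.248e+04·0.0948/799 = 3.854.
Step 5 — 3dB bandwidth: Δω = ω₀/Q = 8428 rad/s; BW = Δω/(2π) = 1341 Hz.

(a) f₀ = 5169 Hz  (b) Q = 3.854  (c) BW = 1341 Hz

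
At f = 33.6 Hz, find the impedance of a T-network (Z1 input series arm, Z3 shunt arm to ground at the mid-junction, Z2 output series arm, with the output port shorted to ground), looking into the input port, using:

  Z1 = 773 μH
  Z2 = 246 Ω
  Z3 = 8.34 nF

Step 1 — Angular frequency: ω = 2π·f = 2π·33.6 = 211.1 rad/s.
Step 2 — Component impedances:
  Z1: Z = jωL = j·211.1·0.000773 = 0 + j0.1632 Ω
  Z2: Z = R = 246 Ω
  Z3: Z = 1/(jωC) = -j/(ω·C) = 0 - j5.68e+05 Ω
Step 3 — With the output port shorted to ground, the output series arm Z2 runs from the junction to ground; the shunt arm Z3 also runs from the junction to ground. They appear in parallel: Z3 || Z2 = 246 - j0.1066 Ω.
Step 4 — Series with input arm Z1: Z_in = Z1 + (Z3 || Z2) = 246 + j0.05664 Ω = 246∠0.0° Ω.

Z = 246 + j0.05664 Ω = 246∠0.0° Ω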